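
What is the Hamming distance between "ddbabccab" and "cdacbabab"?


Comparing "ddbabccab" and "cdacbabab" position by position:
  Position 0: 'd' vs 'c' => differ
  Position 1: 'd' vs 'd' => same
  Position 2: 'b' vs 'a' => differ
  Position 3: 'a' vs 'c' => differ
  Position 4: 'b' vs 'b' => same
  Position 5: 'c' vs 'a' => differ
  Position 6: 'c' vs 'b' => differ
  Position 7: 'a' vs 'a' => same
  Position 8: 'b' vs 'b' => same
Total differences (Hamming distance): 5

5


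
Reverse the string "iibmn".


Input: iibmn
Reading characters right to left:
  Position 4: 'n'
  Position 3: 'm'
  Position 2: 'b'
  Position 1: 'i'
  Position 0: 'i'
Reversed: nmbii

nmbii


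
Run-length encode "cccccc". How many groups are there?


Input: cccccc
Scanning for consecutive runs:
  Group 1: 'c' x 6 (positions 0-5)
Total groups: 1

1


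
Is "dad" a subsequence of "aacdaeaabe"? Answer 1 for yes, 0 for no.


Check if "dad" is a subsequence of "aacdaeaabe"
Greedy scan:
  Position 0 ('a'): no match needed
  Position 1 ('a'): no match needed
  Position 2 ('c'): no match needed
  Position 3 ('d'): matches sub[0] = 'd'
  Position 4 ('a'): matches sub[1] = 'a'
  Position 5 ('e'): no match needed
  Position 6 ('a'): no match needed
  Position 7 ('a'): no match needed
  Position 8 ('b'): no match needed
  Position 9 ('e'): no match needed
Only matched 2/3 characters => not a subsequence

0


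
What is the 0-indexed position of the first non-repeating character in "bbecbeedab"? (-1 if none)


Input: bbecbeedab
Character frequencies:
  'a': 1
  'b': 4
  'c': 1
  'd': 1
  'e': 3
Scanning left to right for freq == 1:
  Position 0 ('b'): freq=4, skip
  Position 1 ('b'): freq=4, skip
  Position 2 ('e'): freq=3, skip
  Position 3 ('c'): unique! => answer = 3

3


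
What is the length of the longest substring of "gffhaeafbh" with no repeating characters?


Input: "gffhaeafbh"
Sliding window (track last position of each char):
  Position 0 ('g'): window [0,0] length 1 -- new best
  Position 1 ('f'): window [0,1] length 2 -- new best
  Position 2 ('f'): repeat (last at 1), move window start to 2
  Position 2 ('f'): window [2,2] length 1
  Position 3 ('h'): window [2,3] length 2
  Position 4 ('a'): window [2,4] length 3 -- new best
  Position 5 ('e'): window [2,5] length 4 -- new best
  Position 6 ('a'): repeat (last at 4), move window start to 5
  Position 6 ('a'): window [5,6] length 2
  Position 7 ('f'): window [5,7] length 3
  Position 8 ('b'): window [5,8] length 4
  Position 9 ('h'): window [5,9] length 5 -- new best
Longest substring with no repeats: "eafbh" with length 5

5


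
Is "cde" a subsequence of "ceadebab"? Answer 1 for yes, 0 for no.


Check if "cde" is a subsequence of "ceadebab"
Greedy scan:
  Position 0 ('c'): matches sub[0] = 'c'
  Position 1 ('e'): no match needed
  Position 2 ('a'): no match needed
  Position 3 ('d'): matches sub[1] = 'd'
  Position 4 ('e'): matches sub[2] = 'e'
  Position 5 ('b'): no match needed
  Position 6 ('a'): no match needed
  Position 7 ('b'): no match needed
All 3 characters matched => is a subsequence

1


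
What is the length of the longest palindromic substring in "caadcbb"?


Input: "caadcbb"
Checking substrings for palindromes:
  [1:3] "aa" (len 2) => palindrome
  [5:7] "bb" (len 2) => palindrome
Longest palindromic substring: "aa" with length 2

2


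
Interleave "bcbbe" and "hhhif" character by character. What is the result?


Interleaving "bcbbe" and "hhhif":
  Position 0: 'b' from first, 'h' from second => "bh"
  Position 1: 'c' from first, 'h' from second => "ch"
  Position 2: 'b' from first, 'h' from second => "bh"
  Position 3: 'b' from first, 'i' from second => "bi"
  Position 4: 'e' from first, 'f' from second => "ef"
Result: bhchbhbief

bhchbhbief


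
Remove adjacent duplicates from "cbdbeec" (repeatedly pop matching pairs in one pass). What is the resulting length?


Input: cbdbeec
Stack-based adjacent duplicate removal:
  Read 'c': push. Stack: c
  Read 'b': push. Stack: cb
  Read 'd': push. Stack: cbd
  Read 'b': push. Stack: cbdb
  Read 'e': push. Stack: cbdbe
  Read 'e': matches stack top 'e' => pop. Stack: cbdb
  Read 'c': push. Stack: cbdbc
Final stack: "cbdbc" (length 5)

5


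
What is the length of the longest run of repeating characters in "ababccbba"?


Input: "ababccbba"
Scanning for longest run:
  Position 1 ('b'): new char, reset run to 1
  Position 2 ('a'): new char, reset run to 1
  Position 3 ('b'): new char, reset run to 1
  Position 4 ('c'): new char, reset run to 1
  Position 5 ('c'): continues run of 'c', length=2
  Position 6 ('b'): new char, reset run to 1
  Position 7 ('b'): continues run of 'b', length=2
  Position 8 ('a'): new char, reset run to 1
Longest run: 'c' with length 2

2


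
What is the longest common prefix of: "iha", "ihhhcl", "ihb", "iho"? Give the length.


Words: iha, ihhhcl, ihb, iho
  Position 0: all 'i' => match
  Position 1: all 'h' => match
  Position 2: ('a', 'h', 'b', 'o') => mismatch, stop
LCP = "ih" (length 2)

2


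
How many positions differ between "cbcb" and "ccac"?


Comparing "cbcb" and "ccac" position by position:
  Position 0: 'c' vs 'c' => same
  Position 1: 'b' vs 'c' => DIFFER
  Position 2: 'c' vs 'a' => DIFFER
  Position 3: 'b' vs 'c' => DIFFER
Positions that differ: 3

3


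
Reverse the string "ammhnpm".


Input: ammhnpm
Reading characters right to left:
  Position 6: 'm'
  Position 5: 'p'
  Position 4: 'n'
  Position 3: 'h'
  Position 2: 'm'
  Position 1: 'm'
  Position 0: 'a'
Reversed: mpnhmma

mpnhmma


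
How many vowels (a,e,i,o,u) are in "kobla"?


Input: kobla
Checking each character:
  'k' at position 0: consonant
  'o' at position 1: vowel (running total: 1)
  'b' at position 2: consonant
  'l' at position 3: consonant
  'a' at position 4: vowel (running total: 2)
Total vowels: 2

2


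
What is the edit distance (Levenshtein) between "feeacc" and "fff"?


Computing edit distance: "feeacc" -> "fff"
DP table:
           f    f    f
      0    1    2    3
  f   1    0    1    2
  e   2    1    1    2
  e   3    2    2    2
  a   4    3    3    3
  c   5    4    4    4
  c   6    5    5    5
Edit distance = dp[6][3] = 5

5


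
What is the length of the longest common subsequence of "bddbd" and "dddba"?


LCS of "bddbd" and "dddba"
DP table:
           d    d    d    b    a
      0    0    0    0    0    0
  b   0    0    0    0    1    1
  d   0    1    1    1    1    1
  d   0    1    2    2    2    2
  b   0    1    2    2    3    3
  d   0    1    2    3    3    3
LCS length = dp[5][5] = 3

3


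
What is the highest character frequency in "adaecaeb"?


Input: adaecaeb
Character counts:
  'a': 3
  'b': 1
  'c': 1
  'd': 1
  'e': 2
Maximum frequency: 3

3


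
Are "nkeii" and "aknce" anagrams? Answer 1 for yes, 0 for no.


Strings: "nkeii", "aknce"
Sorted first:  eiikn
Sorted second: acekn
Differ at position 0: 'e' vs 'a' => not anagrams

0


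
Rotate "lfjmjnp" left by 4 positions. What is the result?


Input: "lfjmjnp", rotate left by 4
First 4 characters: "lfjm"
Remaining characters: "jnp"
Concatenate remaining + first: "jnp" + "lfjm" = "jnplfjm"

jnplfjm


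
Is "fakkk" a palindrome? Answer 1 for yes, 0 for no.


Input: fakkk
Reversed: kkkaf
  Compare pos 0 ('f') with pos 4 ('k'): MISMATCH
  Compare pos 1 ('a') with pos 3 ('k'): MISMATCH
Result: not a palindrome

0


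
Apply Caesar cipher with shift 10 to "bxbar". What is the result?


Caesar cipher: shift "bxbar" by 10
  'b' (pos 1) + 10 = pos 11 = 'l'
  'x' (pos 23) + 10 = pos 7 = 'h'
  'b' (pos 1) + 10 = pos 11 = 'l'
  'a' (pos 0) + 10 = pos 10 = 'k'
  'r' (pos 17) + 10 = pos 1 = 'b'
Result: lhlkb

lhlkb


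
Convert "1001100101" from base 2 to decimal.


Input: "1001100101" in base 2
Positional expansion:
  Digit '1' (value 1) x 2^9 = 512
  Digit '0' (value 0) x 2^8 = 0
  Digit '0' (value 0) x 2^7 = 0
  Digit '1' (value 1) x 2^6 = 64
  Digit '1' (value 1) x 2^5 = 32
  Digit '0' (value 0) x 2^4 = 0
  Digit '0' (value 0) x 2^3 = 0
  Digit '1' (value 1) x 2^2 = 4
  Digit '0' (value 0) x 2^1 = 0
  Digit '1' (value 1) x 2^0 = 1
Sum = 613

613


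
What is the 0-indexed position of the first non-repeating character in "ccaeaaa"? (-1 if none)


Input: ccaeaaa
Character frequencies:
  'a': 4
  'c': 2
  'e': 1
Scanning left to right for freq == 1:
  Position 0 ('c'): freq=2, skip
  Position 1 ('c'): freq=2, skip
  Position 2 ('a'): freq=4, skip
  Position 3 ('e'): unique! => answer = 3

3


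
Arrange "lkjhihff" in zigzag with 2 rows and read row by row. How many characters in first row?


Zigzag "lkjhihff" into 2 rows:
Placing characters:
  'l' => row 0
  'k' => row 1
  'j' => row 0
  'h' => row 1
  'i' => row 0
  'h' => row 1
  'f' => row 0
  'f' => row 1
Rows:
  Row 0: "ljif"
  Row 1: "khhf"
First row length: 4

4


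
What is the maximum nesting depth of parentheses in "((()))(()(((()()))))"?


Input: "((()))(()(((()()))))"
Tracking depth:
  Position 0 '(': depth becomes 1
  Position 1 '(': depth becomes 2
  Position 2 '(': depth becomes 3
  Position 3 ')': depth becomes 2
  Position 4 ')': depth becomes 1
  Position 5 ')': depth becomes 0
  Position 6 '(': depth becomes 1
  Position 7 '(': depth becomes 2
  Position 8 ')': depth becomes 1
  Position 9 '(': depth becomes 2
  Position 10 '(': depth becomes 3
  Position 11 '(': depth becomes 4
  Position 12 '(': depth becomes 5
  Position 13 ')': depth becomes 4
  Position 14 '(': depth becomes 5
  Position 15 ')': depth becomes 4
  Position 16 ')': depth becomes 3
  Position 17 ')': depth becomes 2
  Position 18 ')': depth becomes 1
  Position 19 ')': depth becomes 0
Maximum depth reached: 5

5


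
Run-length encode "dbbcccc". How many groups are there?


Input: dbbcccc
Scanning for consecutive runs:
  Group 1: 'd' x 1 (positions 0-0)
  Group 2: 'b' x 2 (positions 1-2)
  Group 3: 'c' x 4 (positions 3-6)
Total groups: 3

3


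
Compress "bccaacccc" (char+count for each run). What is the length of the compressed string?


Input: bccaacccc
Runs:
  'b' x 1 => "b1"
  'c' x 2 => "c2"
  'a' x 2 => "a2"
  'c' x 4 => "c4"
Compressed: "b1c2a2c4"
Compressed length: 8

8


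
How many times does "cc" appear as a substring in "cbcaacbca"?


Searching for "cc" in "cbcaacbca"
Scanning each position:
  Position 0: "cb" => no
  Position 1: "bc" => no
  Position 2: "ca" => no
  Position 3: "aa" => no
  Position 4: "ac" => no
  Position 5: "cb" => no
  Position 6: "bc" => no
  Position 7: "ca" => no
Total occurrences: 0

0


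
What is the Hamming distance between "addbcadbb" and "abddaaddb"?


Comparing "addbcadbb" and "abddaaddb" position by position:
  Position 0: 'a' vs 'a' => same
  Position 1: 'd' vs 'b' => differ
  Position 2: 'd' vs 'd' => same
  Position 3: 'b' vs 'd' => differ
  Position 4: 'c' vs 'a' => differ
  Position 5: 'a' vs 'a' => same
  Position 6: 'd' vs 'd' => same
  Position 7: 'b' vs 'd' => differ
  Position 8: 'b' vs 'b' => same
Total differences (Hamming distance): 4

4


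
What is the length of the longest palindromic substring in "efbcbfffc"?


Input: "efbcbfffc"
Checking substrings for palindromes:
  [1:6] "fbcbf" (len 5) => palindrome
  [2:5] "bcb" (len 3) => palindrome
  [5:8] "fff" (len 3) => palindrome
  [5:7] "ff" (len 2) => palindrome
  [6:8] "ff" (len 2) => palindrome
Longest palindromic substring: "fbcbf" with length 5

5


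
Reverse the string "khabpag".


Input: khabpag
Reading characters right to left:
  Position 6: 'g'
  Position 5: 'a'
  Position 4: 'p'
  Position 3: 'b'
  Position 2: 'a'
  Position 1: 'h'
  Position 0: 'k'
Reversed: gapbahk

gapbahk


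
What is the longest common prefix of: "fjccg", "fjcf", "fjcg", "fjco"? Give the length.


Words: fjccg, fjcf, fjcg, fjco
  Position 0: all 'f' => match
  Position 1: all 'j' => match
  Position 2: all 'c' => match
  Position 3: ('c', 'f', 'g', 'o') => mismatch, stop
LCP = "fjc" (length 3)

3


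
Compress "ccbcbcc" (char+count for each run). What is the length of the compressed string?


Input: ccbcbcc
Runs:
  'c' x 2 => "c2"
  'b' x 1 => "b1"
  'c' x 1 => "c1"
  'b' x 1 => "b1"
  'c' x 2 => "c2"
Compressed: "c2b1c1b1c2"
Compressed length: 10

10


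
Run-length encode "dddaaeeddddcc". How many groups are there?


Input: dddaaeeddddcc
Scanning for consecutive runs:
  Group 1: 'd' x 3 (positions 0-2)
  Group 2: 'a' x 2 (positions 3-4)
  Group 3: 'e' x 2 (positions 5-6)
  Group 4: 'd' x 4 (positions 7-10)
  Group 5: 'c' x 2 (positions 11-12)
Total groups: 5

5


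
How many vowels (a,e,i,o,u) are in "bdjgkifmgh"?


Input: bdjgkifmgh
Checking each character:
  'b' at position 0: consonant
  'd' at position 1: consonant
  'j' at position 2: consonant
  'g' at position 3: consonant
  'k' at position 4: consonant
  'i' at position 5: vowel (running total: 1)
  'f' at position 6: consonant
  'm' at position 7: consonant
  'g' at position 8: consonant
  'h' at position 9: consonant
Total vowels: 1

1


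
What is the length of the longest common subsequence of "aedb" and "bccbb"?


LCS of "aedb" and "bccbb"
DP table:
           b    c    c    b    b
      0    0    0    0    0    0
  a   0    0    0    0    0    0
  e   0    0    0    0    0    0
  d   0    0    0    0    0    0
  b   0    1    1    1    1    1
LCS length = dp[4][5] = 1

1


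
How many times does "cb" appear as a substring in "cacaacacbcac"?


Searching for "cb" in "cacaacacbcac"
Scanning each position:
  Position 0: "ca" => no
  Position 1: "ac" => no
  Position 2: "ca" => no
  Position 3: "aa" => no
  Position 4: "ac" => no
  Position 5: "ca" => no
  Position 6: "ac" => no
  Position 7: "cb" => MATCH
  Position 8: "bc" => no
  Position 9: "ca" => no
  Position 10: "ac" => no
Total occurrences: 1

1


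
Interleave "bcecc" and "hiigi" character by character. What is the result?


Interleaving "bcecc" and "hiigi":
  Position 0: 'b' from first, 'h' from second => "bh"
  Position 1: 'c' from first, 'i' from second => "ci"
  Position 2: 'e' from first, 'i' from second => "ei"
  Position 3: 'c' from first, 'g' from second => "cg"
  Position 4: 'c' from first, 'i' from second => "ci"
Result: bhcieicgci

bhcieicgci


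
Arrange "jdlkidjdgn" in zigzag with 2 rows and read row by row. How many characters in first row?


Zigzag "jdlkidjdgn" into 2 rows:
Placing characters:
  'j' => row 0
  'd' => row 1
  'l' => row 0
  'k' => row 1
  'i' => row 0
  'd' => row 1
  'j' => row 0
  'd' => row 1
  'g' => row 0
  'n' => row 1
Rows:
  Row 0: "jlijg"
  Row 1: "dkddn"
First row length: 5

5


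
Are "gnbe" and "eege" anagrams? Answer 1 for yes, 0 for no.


Strings: "gnbe", "eege"
Sorted first:  begn
Sorted second: eeeg
Differ at position 0: 'b' vs 'e' => not anagrams

0


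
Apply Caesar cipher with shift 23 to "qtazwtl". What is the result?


Caesar cipher: shift "qtazwtl" by 23
  'q' (pos 16) + 23 = pos 13 = 'n'
  't' (pos 19) + 23 = pos 16 = 'q'
  'a' (pos 0) + 23 = pos 23 = 'x'
  'z' (pos 25) + 23 = pos 22 = 'w'
  'w' (pos 22) + 23 = pos 19 = 't'
  't' (pos 19) + 23 = pos 16 = 'q'
  'l' (pos 11) + 23 = pos 8 = 'i'
Result: nqxwtqi

nqxwtqi


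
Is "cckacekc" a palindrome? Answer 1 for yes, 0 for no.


Input: cckacekc
Reversed: ckecakcc
  Compare pos 0 ('c') with pos 7 ('c'): match
  Compare pos 1 ('c') with pos 6 ('k'): MISMATCH
  Compare pos 2 ('k') with pos 5 ('e'): MISMATCH
  Compare pos 3 ('a') with pos 4 ('c'): MISMATCH
Result: not a palindrome

0


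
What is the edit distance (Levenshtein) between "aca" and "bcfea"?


Computing edit distance: "aca" -> "bcfea"
DP table:
           b    c    f    e    a
      0    1    2    3    4    5
  a   1    1    2    3    4    4
  c   2    2    1    2    3    4
  a   3    3    2    2    3    3
Edit distance = dp[3][5] = 3

3


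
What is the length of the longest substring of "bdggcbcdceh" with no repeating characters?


Input: "bdggcbcdceh"
Sliding window (track last position of each char):
  Position 0 ('b'): window [0,0] length 1 -- new best
  Position 1 ('d'): window [0,1] length 2 -- new best
  Position 2 ('g'): window [0,2] length 3 -- new best
  Position 3 ('g'): repeat (last at 2), move window start to 3
  Position 3 ('g'): window [3,3] length 1
  Position 4 ('c'): window [3,4] length 2
  Position 5 ('b'): window [3,5] length 3
  Position 6 ('c'): repeat (last at 4), move window start to 5
  Position 6 ('c'): window [5,6] length 2
  Position 7 ('d'): window [5,7] length 3
  Position 8 ('c'): repeat (last at 6), move window start to 7
  Position 8 ('c'): window [7,8] length 2
  Position 9 ('e'): window [7,9] length 3
  Position 10 ('h'): window [7,10] length 4 -- new best
Longest substring with no repeats: "dceh" with length 4

4


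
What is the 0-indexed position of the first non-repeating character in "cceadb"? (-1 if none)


Input: cceadb
Character frequencies:
  'a': 1
  'b': 1
  'c': 2
  'd': 1
  'e': 1
Scanning left to right for freq == 1:
  Position 0 ('c'): freq=2, skip
  Position 1 ('c'): freq=2, skip
  Position 2 ('e'): unique! => answer = 2

2


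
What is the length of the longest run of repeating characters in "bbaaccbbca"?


Input: "bbaaccbbca"
Scanning for longest run:
  Position 1 ('b'): continues run of 'b', length=2
  Position 2 ('a'): new char, reset run to 1
  Position 3 ('a'): continues run of 'a', length=2
  Position 4 ('c'): new char, reset run to 1
  Position 5 ('c'): continues run of 'c', length=2
  Position 6 ('b'): new char, reset run to 1
  Position 7 ('b'): continues run of 'b', length=2
  Position 8 ('c'): new char, reset run to 1
  Position 9 ('a'): new char, reset run to 1
Longest run: 'b' with length 2

2


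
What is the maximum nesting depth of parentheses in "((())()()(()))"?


Input: "((())()()(()))"
Tracking depth:
  Position 0 '(': depth becomes 1
  Position 1 '(': depth becomes 2
  Position 2 '(': depth becomes 3
  Position 3 ')': depth becomes 2
  Position 4 ')': depth becomes 1
  Position 5 '(': depth becomes 2
  Position 6 ')': depth becomes 1
  Position 7 '(': depth becomes 2
  Position 8 ')': depth becomes 1
  Position 9 '(': depth becomes 2
  Position 10 '(': depth becomes 3
  Position 11 ')': depth becomes 2
  Position 12 ')': depth becomes 1
  Position 13 ')': depth becomes 0
Maximum depth reached: 3

3


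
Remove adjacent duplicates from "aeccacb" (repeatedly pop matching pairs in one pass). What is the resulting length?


Input: aeccacb
Stack-based adjacent duplicate removal:
  Read 'a': push. Stack: a
  Read 'e': push. Stack: ae
  Read 'c': push. Stack: aec
  Read 'c': matches stack top 'c' => pop. Stack: ae
  Read 'a': push. Stack: aea
  Read 'c': push. Stack: aeac
  Read 'b': push. Stack: aeacb
Final stack: "aeacb" (length 5)

5


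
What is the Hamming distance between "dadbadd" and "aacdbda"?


Comparing "dadbadd" and "aacdbda" position by position:
  Position 0: 'd' vs 'a' => differ
  Position 1: 'a' vs 'a' => same
  Position 2: 'd' vs 'c' => differ
  Position 3: 'b' vs 'd' => differ
  Position 4: 'a' vs 'b' => differ
  Position 5: 'd' vs 'd' => same
  Position 6: 'd' vs 'a' => differ
Total differences (Hamming distance): 5

5


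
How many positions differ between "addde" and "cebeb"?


Comparing "addde" and "cebeb" position by position:
  Position 0: 'a' vs 'c' => DIFFER
  Position 1: 'd' vs 'e' => DIFFER
  Position 2: 'd' vs 'b' => DIFFER
  Position 3: 'd' vs 'e' => DIFFER
  Position 4: 'e' vs 'b' => DIFFER
Positions that differ: 5

5


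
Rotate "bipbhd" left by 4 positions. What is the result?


Input: "bipbhd", rotate left by 4
First 4 characters: "bipb"
Remaining characters: "hd"
Concatenate remaining + first: "hd" + "bipb" = "hdbipb"

hdbipb


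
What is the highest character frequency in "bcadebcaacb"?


Input: bcadebcaacb
Character counts:
  'a': 3
  'b': 3
  'c': 3
  'd': 1
  'e': 1
Maximum frequency: 3

3


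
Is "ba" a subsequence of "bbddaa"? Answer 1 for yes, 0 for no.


Check if "ba" is a subsequence of "bbddaa"
Greedy scan:
  Position 0 ('b'): matches sub[0] = 'b'
  Position 1 ('b'): no match needed
  Position 2 ('d'): no match needed
  Position 3 ('d'): no match needed
  Position 4 ('a'): matches sub[1] = 'a'
  Position 5 ('a'): no match needed
All 2 characters matched => is a subsequence

1


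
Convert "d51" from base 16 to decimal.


Input: "d51" in base 16
Positional expansion:
  Digit 'd' (value 13) x 16^2 = 3328
  Digit '5' (value 5) x 16^1 = 80
  Digit '1' (value 1) x 16^0 = 1
Sum = 3409

3409


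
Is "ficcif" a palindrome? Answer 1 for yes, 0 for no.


Input: ficcif
Reversed: ficcif
  Compare pos 0 ('f') with pos 5 ('f'): match
  Compare pos 1 ('i') with pos 4 ('i'): match
  Compare pos 2 ('c') with pos 3 ('c'): match
Result: palindrome

1


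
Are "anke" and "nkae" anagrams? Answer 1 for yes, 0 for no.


Strings: "anke", "nkae"
Sorted first:  aekn
Sorted second: aekn
Sorted forms match => anagrams

1


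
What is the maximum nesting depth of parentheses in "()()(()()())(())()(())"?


Input: "()()(()()())(())()(())"
Tracking depth:
  Position 0 '(': depth becomes 1
  Position 1 ')': depth becomes 0
  Position 2 '(': depth becomes 1
  Position 3 ')': depth becomes 0
  Position 4 '(': depth becomes 1
  Position 5 '(': depth becomes 2
  Position 6 ')': depth becomes 1
  Position 7 '(': depth becomes 2
  Position 8 ')': depth becomes 1
  Position 9 '(': depth becomes 2
  Position 10 ')': depth becomes 1
  Position 11 ')': depth becomes 0
  Position 12 '(': depth becomes 1
  Position 13 '(': depth becomes 2
  Position 14 ')': depth becomes 1
  Position 15 ')': depth becomes 0
  Position 16 '(': depth becomes 1
  Position 17 ')': depth becomes 0
  Position 18 '(': depth becomes 1
  Position 19 '(': depth becomes 2
  Position 20 ')': depth becomes 1
  Position 21 ')': depth becomes 0
Maximum depth reached: 2

2


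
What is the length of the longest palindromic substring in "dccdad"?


Input: "dccdad"
Checking substrings for palindromes:
  [0:4] "dccd" (len 4) => palindrome
  [3:6] "dad" (len 3) => palindrome
  [1:3] "cc" (len 2) => palindrome
Longest palindromic substring: "dccd" with length 4

4


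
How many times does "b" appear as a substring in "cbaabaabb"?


Searching for "b" in "cbaabaabb"
Scanning each position:
  Position 0: "c" => no
  Position 1: "b" => MATCH
  Position 2: "a" => no
  Position 3: "a" => no
  Position 4: "b" => MATCH
  Position 5: "a" => no
  Position 6: "a" => no
  Position 7: "b" => MATCH
  Position 8: "b" => MATCH
Total occurrences: 4

4


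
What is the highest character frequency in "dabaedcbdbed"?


Input: dabaedcbdbed
Character counts:
  'a': 2
  'b': 3
  'c': 1
  'd': 4
  'e': 2
Maximum frequency: 4

4


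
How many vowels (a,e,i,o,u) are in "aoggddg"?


Input: aoggddg
Checking each character:
  'a' at position 0: vowel (running total: 1)
  'o' at position 1: vowel (running total: 2)
  'g' at position 2: consonant
  'g' at position 3: consonant
  'd' at position 4: consonant
  'd' at position 5: consonant
  'g' at position 6: consonant
Total vowels: 2

2


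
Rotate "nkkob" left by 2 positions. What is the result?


Input: "nkkob", rotate left by 2
First 2 characters: "nk"
Remaining characters: "kob"
Concatenate remaining + first: "kob" + "nk" = "kobnk"

kobnk


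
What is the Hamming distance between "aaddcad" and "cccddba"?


Comparing "aaddcad" and "cccddba" position by position:
  Position 0: 'a' vs 'c' => differ
  Position 1: 'a' vs 'c' => differ
  Position 2: 'd' vs 'c' => differ
  Position 3: 'd' vs 'd' => same
  Position 4: 'c' vs 'd' => differ
  Position 5: 'a' vs 'b' => differ
  Position 6: 'd' vs 'a' => differ
Total differences (Hamming distance): 6

6


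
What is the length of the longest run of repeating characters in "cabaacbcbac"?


Input: "cabaacbcbac"
Scanning for longest run:
  Position 1 ('a'): new char, reset run to 1
  Position 2 ('b'): new char, reset run to 1
  Position 3 ('a'): new char, reset run to 1
  Position 4 ('a'): continues run of 'a', length=2
  Position 5 ('c'): new char, reset run to 1
  Position 6 ('b'): new char, reset run to 1
  Position 7 ('c'): new char, reset run to 1
  Position 8 ('b'): new char, reset run to 1
  Position 9 ('a'): new char, reset run to 1
  Position 10 ('c'): new char, reset run to 1
Longest run: 'a' with length 2

2


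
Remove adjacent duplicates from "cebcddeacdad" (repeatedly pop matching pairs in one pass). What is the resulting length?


Input: cebcddeacdad
Stack-based adjacent duplicate removal:
  Read 'c': push. Stack: c
  Read 'e': push. Stack: ce
  Read 'b': push. Stack: ceb
  Read 'c': push. Stack: cebc
  Read 'd': push. Stack: cebcd
  Read 'd': matches stack top 'd' => pop. Stack: cebc
  Read 'e': push. Stack: cebce
  Read 'a': push. Stack: cebcea
  Read 'c': push. Stack: cebceac
  Read 'd': push. Stack: cebceacd
  Read 'a': push. Stack: cebceacda
  Read 'd': push. Stack: cebceacdad
Final stack: "cebceacdad" (length 10)

10


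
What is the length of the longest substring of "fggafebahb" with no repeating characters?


Input: "fggafebahb"
Sliding window (track last position of each char):
  Position 0 ('f'): window [0,0] length 1 -- new best
  Position 1 ('g'): window [0,1] length 2 -- new best
  Position 2 ('g'): repeat (last at 1), move window start to 2
  Position 2 ('g'): window [2,2] length 1
  Position 3 ('a'): window [2,3] length 2
  Position 4 ('f'): window [2,4] length 3 -- new best
  Position 5 ('e'): window [2,5] length 4 -- new best
  Position 6 ('b'): window [2,6] length 5 -- new best
  Position 7 ('a'): repeat (last at 3), move window start to 4
  Position 7 ('a'): window [4,7] length 4
  Position 8 ('h'): window [4,8] length 5
  Position 9 ('b'): repeat (last at 6), move window start to 7
  Position 9 ('b'): window [7,9] length 3
Longest substring with no repeats: "gafeb" with length 5

5


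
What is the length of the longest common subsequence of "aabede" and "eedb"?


LCS of "aabede" and "eedb"
DP table:
           e    e    d    b
      0    0    0    0    0
  a   0    0    0    0    0
  a   0    0    0    0    0
  b   0    0    0    0    1
  e   0    1    1    1    1
  d   0    1    1    2    2
  e   0    1    2    2    2
LCS length = dp[6][4] = 2

2


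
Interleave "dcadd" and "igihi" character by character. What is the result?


Interleaving "dcadd" and "igihi":
  Position 0: 'd' from first, 'i' from second => "di"
  Position 1: 'c' from first, 'g' from second => "cg"
  Position 2: 'a' from first, 'i' from second => "ai"
  Position 3: 'd' from first, 'h' from second => "dh"
  Position 4: 'd' from first, 'i' from second => "di"
Result: dicgaidhdi

dicgaidhdi


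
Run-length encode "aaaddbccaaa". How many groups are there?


Input: aaaddbccaaa
Scanning for consecutive runs:
  Group 1: 'a' x 3 (positions 0-2)
  Group 2: 'd' x 2 (positions 3-4)
  Group 3: 'b' x 1 (positions 5-5)
  Group 4: 'c' x 2 (positions 6-7)
  Group 5: 'a' x 3 (positions 8-10)
Total groups: 5

5


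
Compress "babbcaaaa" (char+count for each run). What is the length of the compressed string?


Input: babbcaaaa
Runs:
  'b' x 1 => "b1"
  'a' x 1 => "a1"
  'b' x 2 => "b2"
  'c' x 1 => "c1"
  'a' x 4 => "a4"
Compressed: "b1a1b2c1a4"
Compressed length: 10

10


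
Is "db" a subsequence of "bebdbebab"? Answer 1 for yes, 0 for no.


Check if "db" is a subsequence of "bebdbebab"
Greedy scan:
  Position 0 ('b'): no match needed
  Position 1 ('e'): no match needed
  Position 2 ('b'): no match needed
  Position 3 ('d'): matches sub[0] = 'd'
  Position 4 ('b'): matches sub[1] = 'b'
  Position 5 ('e'): no match needed
  Position 6 ('b'): no match needed
  Position 7 ('a'): no match needed
  Position 8 ('b'): no match needed
All 2 characters matched => is a subsequence

1


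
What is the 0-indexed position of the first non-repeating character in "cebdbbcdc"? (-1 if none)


Input: cebdbbcdc
Character frequencies:
  'b': 3
  'c': 3
  'd': 2
  'e': 1
Scanning left to right for freq == 1:
  Position 0 ('c'): freq=3, skip
  Position 1 ('e'): unique! => answer = 1

1


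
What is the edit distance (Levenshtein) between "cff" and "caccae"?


Computing edit distance: "cff" -> "caccae"
DP table:
           c    a    c    c    a    e
      0    1    2    3    4    5    6
  c   1    0    1    2    3    4    5
  f   2    1    1    2    3    4    5
  f   3    2    2    2    3    4    5
Edit distance = dp[3][6] = 5

5


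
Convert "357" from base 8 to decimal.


Input: "357" in base 8
Positional expansion:
  Digit '3' (value 3) x 8^2 = 192
  Digit '5' (value 5) x 8^1 = 40
  Digit '7' (value 7) x 8^0 = 7
Sum = 239

239


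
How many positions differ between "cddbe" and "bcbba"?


Comparing "cddbe" and "bcbba" position by position:
  Position 0: 'c' vs 'b' => DIFFER
  Position 1: 'd' vs 'c' => DIFFER
  Position 2: 'd' vs 'b' => DIFFER
  Position 3: 'b' vs 'b' => same
  Position 4: 'e' vs 'a' => DIFFER
Positions that differ: 4

4


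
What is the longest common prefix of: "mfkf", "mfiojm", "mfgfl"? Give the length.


Words: mfkf, mfiojm, mfgfl
  Position 0: all 'm' => match
  Position 1: all 'f' => match
  Position 2: ('k', 'i', 'g') => mismatch, stop
LCP = "mf" (length 2)

2


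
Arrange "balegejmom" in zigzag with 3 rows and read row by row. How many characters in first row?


Zigzag "balegejmom" into 3 rows:
Placing characters:
  'b' => row 0
  'a' => row 1
  'l' => row 2
  'e' => row 1
  'g' => row 0
  'e' => row 1
  'j' => row 2
  'm' => row 1
  'o' => row 0
  'm' => row 1
Rows:
  Row 0: "bgo"
  Row 1: "aeemm"
  Row 2: "lj"
First row length: 3

3


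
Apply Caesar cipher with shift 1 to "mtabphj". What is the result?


Caesar cipher: shift "mtabphj" by 1
  'm' (pos 12) + 1 = pos 13 = 'n'
  't' (pos 19) + 1 = pos 20 = 'u'
  'a' (pos 0) + 1 = pos 1 = 'b'
  'b' (pos 1) + 1 = pos 2 = 'c'
  'p' (pos 15) + 1 = pos 16 = 'q'
  'h' (pos 7) + 1 = pos 8 = 'i'
  'j' (pos 9) + 1 = pos 10 = 'k'
Result: nubcqik

nubcqik


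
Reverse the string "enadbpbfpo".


Input: enadbpbfpo
Reading characters right to left:
  Position 9: 'o'
  Position 8: 'p'
  Position 7: 'f'
  Position 6: 'b'
  Position 5: 'p'
  Position 4: 'b'
  Position 3: 'd'
  Position 2: 'a'
  Position 1: 'n'
  Position 0: 'e'
Reversed: opfbpbdane

opfbpbdane


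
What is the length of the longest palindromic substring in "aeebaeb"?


Input: "aeebaeb"
Checking substrings for palindromes:
  [1:3] "ee" (len 2) => palindrome
Longest palindromic substring: "ee" with length 2

2


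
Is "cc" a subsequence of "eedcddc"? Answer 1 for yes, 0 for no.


Check if "cc" is a subsequence of "eedcddc"
Greedy scan:
  Position 0 ('e'): no match needed
  Position 1 ('e'): no match needed
  Position 2 ('d'): no match needed
  Position 3 ('c'): matches sub[0] = 'c'
  Position 4 ('d'): no match needed
  Position 5 ('d'): no match needed
  Position 6 ('c'): matches sub[1] = 'c'
All 2 characters matched => is a subsequence

1


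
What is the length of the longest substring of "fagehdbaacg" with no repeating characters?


Input: "fagehdbaacg"
Sliding window (track last position of each char):
  Position 0 ('f'): window [0,0] length 1 -- new best
  Position 1 ('a'): window [0,1] length 2 -- new best
  Position 2 ('g'): window [0,2] length 3 -- new best
  Position 3 ('e'): window [0,3] length 4 -- new best
  Position 4 ('h'): window [0,4] length 5 -- new best
  Position 5 ('d'): window [0,5] length 6 -- new best
  Position 6 ('b'): window [0,6] length 7 -- new best
  Position 7 ('a'): repeat (last at 1), move window start to 2
  Position 7 ('a'): window [2,7] length 6
  Position 8 ('a'): repeat (last at 7), move window start to 8
  Position 8 ('a'): window [8,8] length 1
  Position 9 ('c'): window [8,9] length 2
  Position 10 ('g'): window [8,10] length 3
Longest substring with no repeats: "fagehdb" with length 7

7


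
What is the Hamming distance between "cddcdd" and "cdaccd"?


Comparing "cddcdd" and "cdaccd" position by position:
  Position 0: 'c' vs 'c' => same
  Position 1: 'd' vs 'd' => same
  Position 2: 'd' vs 'a' => differ
  Position 3: 'c' vs 'c' => same
  Position 4: 'd' vs 'c' => differ
  Position 5: 'd' vs 'd' => same
Total differences (Hamming distance): 2

2


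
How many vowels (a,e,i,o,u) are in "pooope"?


Input: pooope
Checking each character:
  'p' at position 0: consonant
  'o' at position 1: vowel (running total: 1)
  'o' at position 2: vowel (running total: 2)
  'o' at position 3: vowel (running total: 3)
  'p' at position 4: consonant
  'e' at position 5: vowel (running total: 4)
Total vowels: 4

4


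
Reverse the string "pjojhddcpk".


Input: pjojhddcpk
Reading characters right to left:
  Position 9: 'k'
  Position 8: 'p'
  Position 7: 'c'
  Position 6: 'd'
  Position 5: 'd'
  Position 4: 'h'
  Position 3: 'j'
  Position 2: 'o'
  Position 1: 'j'
  Position 0: 'p'
Reversed: kpcddhjojp

kpcddhjojp


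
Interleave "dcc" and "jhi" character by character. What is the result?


Interleaving "dcc" and "jhi":
  Position 0: 'd' from first, 'j' from second => "dj"
  Position 1: 'c' from first, 'h' from second => "ch"
  Position 2: 'c' from first, 'i' from second => "ci"
Result: djchci

djchci


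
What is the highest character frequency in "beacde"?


Input: beacde
Character counts:
  'a': 1
  'b': 1
  'c': 1
  'd': 1
  'e': 2
Maximum frequency: 2

2


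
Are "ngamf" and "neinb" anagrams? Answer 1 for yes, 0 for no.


Strings: "ngamf", "neinb"
Sorted first:  afgmn
Sorted second: beinn
Differ at position 0: 'a' vs 'b' => not anagrams

0


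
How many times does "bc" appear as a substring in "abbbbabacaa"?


Searching for "bc" in "abbbbabacaa"
Scanning each position:
  Position 0: "ab" => no
  Position 1: "bb" => no
  Position 2: "bb" => no
  Position 3: "bb" => no
  Position 4: "ba" => no
  Position 5: "ab" => no
  Position 6: "ba" => no
  Position 7: "ac" => no
  Position 8: "ca" => no
  Position 9: "aa" => no
Total occurrences: 0

0


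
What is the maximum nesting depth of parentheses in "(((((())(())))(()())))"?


Input: "(((((())(())))(()())))"
Tracking depth:
  Position 0 '(': depth becomes 1
  Position 1 '(': depth becomes 2
  Position 2 '(': depth becomes 3
  Position 3 '(': depth becomes 4
  Position 4 '(': depth becomes 5
  Position 5 '(': depth becomes 6
  Position 6 ')': depth becomes 5
  Position 7 ')': depth becomes 4
  Position 8 '(': depth becomes 5
  Position 9 '(': depth becomes 6
  Position 10 ')': depth becomes 5
  Position 11 ')': depth becomes 4
  Position 12 ')': depth becomes 3
  Position 13 ')': depth becomes 2
  Position 14 '(': depth becomes 3
  Position 15 '(': depth becomes 4
  Position 16 ')': depth becomes 3
  Position 17 '(': depth becomes 4
  Position 18 ')': depth becomes 3
  Position 19 ')': depth becomes 2
  Position 20 ')': depth becomes 1
  Position 21 ')': depth becomes 0
Maximum depth reached: 6

6


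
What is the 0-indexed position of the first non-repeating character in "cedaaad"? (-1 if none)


Input: cedaaad
Character frequencies:
  'a': 3
  'c': 1
  'd': 2
  'e': 1
Scanning left to right for freq == 1:
  Position 0 ('c'): unique! => answer = 0

0


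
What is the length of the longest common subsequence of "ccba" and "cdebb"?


LCS of "ccba" and "cdebb"
DP table:
           c    d    e    b    b
      0    0    0    0    0    0
  c   0    1    1    1    1    1
  c   0    1    1    1    1    1
  b   0    1    1    1    2    2
  a   0    1    1    1    2    2
LCS length = dp[4][5] = 2

2


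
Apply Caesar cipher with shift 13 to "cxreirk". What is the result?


Caesar cipher: shift "cxreirk" by 13
  'c' (pos 2) + 13 = pos 15 = 'p'
  'x' (pos 23) + 13 = pos 10 = 'k'
  'r' (pos 17) + 13 = pos 4 = 'e'
  'e' (pos 4) + 13 = pos 17 = 'r'
  'i' (pos 8) + 13 = pos 21 = 'v'
  'r' (pos 17) + 13 = pos 4 = 'e'
  'k' (pos 10) + 13 = pos 23 = 'x'
Result: pkervex

pkervex


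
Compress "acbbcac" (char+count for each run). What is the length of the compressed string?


Input: acbbcac
Runs:
  'a' x 1 => "a1"
  'c' x 1 => "c1"
  'b' x 2 => "b2"
  'c' x 1 => "c1"
  'a' x 1 => "a1"
  'c' x 1 => "c1"
Compressed: "a1c1b2c1a1c1"
Compressed length: 12

12


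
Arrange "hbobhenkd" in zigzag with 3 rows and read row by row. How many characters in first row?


Zigzag "hbobhenkd" into 3 rows:
Placing characters:
  'h' => row 0
  'b' => row 1
  'o' => row 2
  'b' => row 1
  'h' => row 0
  'e' => row 1
  'n' => row 2
  'k' => row 1
  'd' => row 0
Rows:
  Row 0: "hhd"
  Row 1: "bbek"
  Row 2: "on"
First row length: 3

3


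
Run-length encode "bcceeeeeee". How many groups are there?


Input: bcceeeeeee
Scanning for consecutive runs:
  Group 1: 'b' x 1 (positions 0-0)
  Group 2: 'c' x 2 (positions 1-2)
  Group 3: 'e' x 7 (positions 3-9)
Total groups: 3

3


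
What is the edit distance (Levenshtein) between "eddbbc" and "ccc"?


Computing edit distance: "eddbbc" -> "ccc"
DP table:
           c    c    c
      0    1    2    3
  e   1    1    2    3
  d   2    2    2    3
  d   3    3    3    3
  b   4    4    4    4
  b   5    5    5    5
  c   6    5    5    5
Edit distance = dp[6][3] = 5

5


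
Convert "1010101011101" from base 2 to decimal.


Input: "1010101011101" in base 2
Positional expansion:
  Digit '1' (value 1) x 2^12 = 4096
  Digit '0' (value 0) x 2^11 = 0
  Digit '1' (value 1) x 2^10 = 1024
  Digit '0' (value 0) x 2^9 = 0
  Digit '1' (value 1) x 2^8 = 256
  Digit '0' (value 0) x 2^7 = 0
  Digit '1' (value 1) x 2^6 = 64
  Digit '0' (value 0) x 2^5 = 0
  Digit '1' (value 1) x 2^4 = 16
  Digit '1' (value 1) x 2^3 = 8
  Digit '1' (value 1) x 2^2 = 4
  Digit '0' (value 0) x 2^1 = 0
  Digit '1' (value 1) x 2^0 = 1
Sum = 5469

5469


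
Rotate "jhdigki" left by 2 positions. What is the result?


Input: "jhdigki", rotate left by 2
First 2 characters: "jh"
Remaining characters: "digki"
Concatenate remaining + first: "digki" + "jh" = "digkijh"

digkijh


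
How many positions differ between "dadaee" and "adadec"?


Comparing "dadaee" and "adadec" position by position:
  Position 0: 'd' vs 'a' => DIFFER
  Position 1: 'a' vs 'd' => DIFFER
  Position 2: 'd' vs 'a' => DIFFER
  Position 3: 'a' vs 'd' => DIFFER
  Position 4: 'e' vs 'e' => same
  Position 5: 'e' vs 'c' => DIFFER
Positions that differ: 5

5


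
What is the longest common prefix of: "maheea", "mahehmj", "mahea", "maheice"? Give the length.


Words: maheea, mahehmj, mahea, maheice
  Position 0: all 'm' => match
  Position 1: all 'a' => match
  Position 2: all 'h' => match
  Position 3: all 'e' => match
  Position 4: ('e', 'h', 'a', 'i') => mismatch, stop
LCP = "mahe" (length 4)

4


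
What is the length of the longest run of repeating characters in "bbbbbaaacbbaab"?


Input: "bbbbbaaacbbaab"
Scanning for longest run:
  Position 1 ('b'): continues run of 'b', length=2
  Position 2 ('b'): continues run of 'b', length=3
  Position 3 ('b'): continues run of 'b', length=4
  Position 4 ('b'): continues run of 'b', length=5
  Position 5 ('a'): new char, reset run to 1
  Position 6 ('a'): continues run of 'a', length=2
  Position 7 ('a'): continues run of 'a', length=3
  Position 8 ('c'): new char, reset run to 1
  Position 9 ('b'): new char, reset run to 1
  Position 10 ('b'): continues run of 'b', length=2
  Position 11 ('a'): new char, reset run to 1
  Position 12 ('a'): continues run of 'a', length=2
  Position 13 ('b'): new char, reset run to 1
Longest run: 'b' with length 5

5


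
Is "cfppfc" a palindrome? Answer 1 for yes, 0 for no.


Input: cfppfc
Reversed: cfppfc
  Compare pos 0 ('c') with pos 5 ('c'): match
  Compare pos 1 ('f') with pos 4 ('f'): match
  Compare pos 2 ('p') with pos 3 ('p'): match
Result: palindrome

1


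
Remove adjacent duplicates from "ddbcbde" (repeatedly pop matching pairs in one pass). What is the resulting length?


Input: ddbcbde
Stack-based adjacent duplicate removal:
  Read 'd': push. Stack: d
  Read 'd': matches stack top 'd' => pop. Stack: (empty)
  Read 'b': push. Stack: b
  Read 'c': push. Stack: bc
  Read 'b': push. Stack: bcb
  Read 'd': push. Stack: bcbd
  Read 'e': push. Stack: bcbde
Final stack: "bcbde" (length 5)

5
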